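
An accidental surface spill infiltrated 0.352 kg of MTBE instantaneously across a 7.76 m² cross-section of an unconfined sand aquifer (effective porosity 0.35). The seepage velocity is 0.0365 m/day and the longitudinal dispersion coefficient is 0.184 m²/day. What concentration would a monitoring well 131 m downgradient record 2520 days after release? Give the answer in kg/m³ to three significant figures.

0.000747 kg/m³

For an instantaneous plane source, C(x,t) = M/(n_e·A·√(4πDt)) · exp(−(x−vt)²/(4Dt)), with n_e·A the pore (flow) area.
Plume center vt = 0.0365 × 2520 = 91.98 m, so the well at 131 m is 39.02 m downgradient of the peak.
√(4πDt) = 76.33 m, giving peak height M/(n_e·A·√(4πDt)) = 0.352/(0.35 × 7.76 × 76.33) = 0.001698 kg/m³.
(x−vt)²/(4Dt) = (39.02)²/(4 × 0.184 × 2520) = 0.8209; exp(−0.8209) = 0.4400.
C = 0.001698 × 0.4400 = 0.000747 kg/m³.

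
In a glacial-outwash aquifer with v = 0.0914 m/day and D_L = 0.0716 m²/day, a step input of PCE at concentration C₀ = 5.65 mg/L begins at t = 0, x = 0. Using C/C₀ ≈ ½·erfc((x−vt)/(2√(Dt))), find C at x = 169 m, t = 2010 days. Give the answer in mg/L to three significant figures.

For a continuous step input, C/C₀ ≈ ½·erfc((x−vt)/(2√(Dt))).
vt = 0.0914 × 2010 = 183.714 m and 2√(Dt) = 2√(0.0716 × 2010) = 23.99 m.
Argument (x−vt)/(2√(Dt)) = (169 − 183.714)/23.99 = -0.6133; ½·erfc(-0.6133) = 0.8071.
C = 5.65 × 0.8071 = 4.56 mg/L.

4.56 mg/L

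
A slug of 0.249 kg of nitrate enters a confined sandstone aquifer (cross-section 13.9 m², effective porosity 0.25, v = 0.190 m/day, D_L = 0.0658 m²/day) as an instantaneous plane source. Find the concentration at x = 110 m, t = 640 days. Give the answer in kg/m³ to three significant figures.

0.00140 kg/m³

For an instantaneous plane source, C(x,t) = M/(n_e·A·√(4πDt)) · exp(−(x−vt)²/(4Dt)), with n_e·A the pore (flow) area.
Plume center vt = 0.190 × 640 = 121.6 m, so the well at 110 m is 11.6 m upgradient of the peak.
√(4πDt) = 23.00 m, giving peak height M/(n_e·A·√(4πDt)) = 0.249/(0.25 × 13.9 × 23.00) = 0.003115 kg/m³.
(x−vt)²/(4Dt) = (-11.6)²/(4 × 0.0658 × 640) = 0.7988; exp(−0.7988) = 0.4499.
C = 0.003115 × 0.4499 = 0.00140 kg/m³.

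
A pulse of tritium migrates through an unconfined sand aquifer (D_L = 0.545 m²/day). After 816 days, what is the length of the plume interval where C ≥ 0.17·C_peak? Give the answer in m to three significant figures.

112 m

The plume is Gaussian with σ = √(2Dt) = √(2 × 0.545 × 816) = 29.82 m.
C/C_peak = exp(−Δx²/(2σ²)) = 0.17 ⇒ Δx = σ·√(−2 ln 0.17) = 29.82 × 1.883 = 56.15 m.
Width = 2Δx = 112 m.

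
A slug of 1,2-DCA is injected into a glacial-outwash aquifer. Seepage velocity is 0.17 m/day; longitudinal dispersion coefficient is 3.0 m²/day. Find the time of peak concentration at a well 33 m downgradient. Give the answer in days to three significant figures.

116 days

For the 1D instantaneous-source solution, setting ∂C/∂t = 0 at fixed x gives v²t² + 2Dt − x² = 0, so t = (√(D² + v²x²) − D)/v².
√(D² + v²x²) = √(3.0² + 0.17² × 33²) = 6.362; v² = 0.0289.
t = (6.362 − 3.0)/0.0289 = 116 days (vs. the pure-advection estimate x/v = 194 d).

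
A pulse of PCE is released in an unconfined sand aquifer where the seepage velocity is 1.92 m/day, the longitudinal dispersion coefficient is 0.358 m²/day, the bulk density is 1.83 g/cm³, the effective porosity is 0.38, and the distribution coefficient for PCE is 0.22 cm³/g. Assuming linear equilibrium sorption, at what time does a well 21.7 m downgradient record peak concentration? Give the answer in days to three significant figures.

Retardation factor R = 1 + ρ_b·K_d/n = 1 + 1.83 × 0.22/0.38 = 2.059.
Sorption retards both mechanisms: v_R = v/R = 0.9325 m/day, D_R = D/R = 0.1739 m²/day.
Peak time from v_R²t² + 2D_R t − x² = 0: t = (√(D_R² + v_R²x²) − D_R)/v_R².
√(D_R² + v_R²x²) = √(0.1739² + 0.9325² × 21.7²) = 20.24; v_R² = 0.8696.
t = (20.24 − 0.1739)/0.8696 = 23.1 days.

23.1 days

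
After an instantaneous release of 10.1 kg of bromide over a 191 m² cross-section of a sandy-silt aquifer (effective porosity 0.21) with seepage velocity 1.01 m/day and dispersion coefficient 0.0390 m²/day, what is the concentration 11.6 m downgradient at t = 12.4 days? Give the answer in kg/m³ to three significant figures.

For an instantaneous plane source, C(x,t) = M/(n_e·A·√(4πDt)) · exp(−(x−vt)²/(4Dt)), with n_e·A the pore (flow) area.
Plume center vt = 1.01 × 12.4 = 12.524 m, so the well at 11.6 m is 0.924 m upgradient of the peak.
√(4πDt) = 2.465 m, giving peak height M/(n_e·A·√(4πDt)) = 10.1/(0.21 × 191 × 2.465) = 0.1022 kg/m³.
(x−vt)²/(4Dt) = (-0.924)²/(4 × 0.0390 × 12.4) = 0.4414; exp(−0.4414) = 0.6431.
C = 0.1022 × 0.6431 = 0.0657 kg/m³.

0.0657 kg/m³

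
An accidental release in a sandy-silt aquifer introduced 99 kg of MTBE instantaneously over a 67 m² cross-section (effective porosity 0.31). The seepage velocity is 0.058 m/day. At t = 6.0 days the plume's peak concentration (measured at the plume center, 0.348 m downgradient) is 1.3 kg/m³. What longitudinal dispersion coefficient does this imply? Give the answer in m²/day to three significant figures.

0.178 m²/day

At the plume center C_max = M/(n_e·A·√(4πDt)), so D = M²/(4πt·(n_e·A·C_max)²).
n_e·A·C_max = 0.31 × 67 × 1.3 = 27.00 kg/m.
D = 99²/(4π × 6.0 × 27.00²) = 0.178 m²/day.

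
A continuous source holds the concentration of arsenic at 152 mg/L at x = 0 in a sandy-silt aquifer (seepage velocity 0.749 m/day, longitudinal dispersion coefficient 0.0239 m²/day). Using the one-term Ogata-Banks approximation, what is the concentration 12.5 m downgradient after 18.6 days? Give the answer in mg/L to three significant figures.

142 mg/L

For a continuous step input, C/C₀ ≈ ½·erfc((x−vt)/(2√(Dt))).
vt = 0.749 × 18.6 = 13.9314 m and 2√(Dt) = 2√(0.0239 × 18.6) = 1.333 m.
Argument (x−vt)/(2√(Dt)) = (12.5 − 13.9314)/1.333 = -1.074; ½·erfc(-1.074) = 0.9356.
C = 152 × 0.9356 = 142 mg/L.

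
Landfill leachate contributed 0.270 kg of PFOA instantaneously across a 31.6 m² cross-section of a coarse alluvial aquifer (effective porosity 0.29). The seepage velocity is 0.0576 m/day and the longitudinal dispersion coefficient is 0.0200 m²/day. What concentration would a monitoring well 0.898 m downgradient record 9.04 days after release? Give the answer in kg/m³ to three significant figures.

0.0161 kg/m³

For an instantaneous plane source, C(x,t) = M/(n_e·A·√(4πDt)) · exp(−(x−vt)²/(4Dt)), with n_e·A the pore (flow) area.
Plume center vt = 0.0576 × 9.04 = 0.520704 m, so the well at 0.898 m is 0.377296 m downgradient of the peak.
√(4πDt) = 1.507 m, giving peak height M/(n_e·A·√(4πDt)) = 0.270/(0.29 × 31.6 × 1.507) = 0.01955 kg/m³.
(x−vt)²/(4Dt) = (0.377296)²/(4 × 0.0200 × 9.04) = 0.1968; exp(−0.1968) = 0.8214.
C = 0.01955 × 0.8214 = 0.0161 kg/m³.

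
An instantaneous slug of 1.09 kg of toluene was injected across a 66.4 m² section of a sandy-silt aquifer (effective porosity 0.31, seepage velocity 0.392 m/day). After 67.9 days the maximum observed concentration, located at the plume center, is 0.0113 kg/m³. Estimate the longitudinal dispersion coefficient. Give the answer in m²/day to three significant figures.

At the plume center C_max = M/(n_e·A·√(4πDt)), so D = M²/(4πt·(n_e·A·C_max)²).
n_e·A·C_max = 0.31 × 66.4 × 0.0113 = 0.2326 kg/m.
D = 1.09²/(4π × 67.9 × 0.2326²) = 0.0257 m²/day.

0.0257 m²/day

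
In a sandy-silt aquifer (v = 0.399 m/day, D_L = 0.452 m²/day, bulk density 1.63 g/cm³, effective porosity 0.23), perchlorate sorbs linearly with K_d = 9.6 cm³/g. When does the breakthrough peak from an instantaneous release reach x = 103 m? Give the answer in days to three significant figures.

Retardation factor R = 1 + ρ_b·K_d/n = 1 + 1.63 × 9.6/0.23 = 69.03.
Sorption retards both mechanisms: v_R = v/R = 0.005780 m/day, D_R = D/R = 0.006548 m²/day.
Peak time from v_R²t² + 2D_R t − x² = 0: t = (√(D_R² + v_R²x²) − D_R)/v_R².
√(D_R² + v_R²x²) = √(0.006548² + 0.005780² × 103²) = 0.5954; v_R² = 3.341e-05.
t = (0.5954 − 0.006548)/3.341e-05 = 17600 days.

17600 days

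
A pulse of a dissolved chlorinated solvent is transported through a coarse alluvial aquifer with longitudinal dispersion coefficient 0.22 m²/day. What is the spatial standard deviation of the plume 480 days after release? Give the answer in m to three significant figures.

Dispersive spreading gives a Gaussian with σ² = 2Dt; advection only shifts the center.
σ = √(2 × 0.22 × 480) = 14.5 m.

14.5 m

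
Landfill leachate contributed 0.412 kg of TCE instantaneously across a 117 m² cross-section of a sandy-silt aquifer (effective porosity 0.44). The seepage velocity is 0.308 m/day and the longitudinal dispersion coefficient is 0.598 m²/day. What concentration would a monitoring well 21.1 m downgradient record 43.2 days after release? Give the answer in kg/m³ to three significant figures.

0.000247 kg/m³

For an instantaneous plane source, C(x,t) = M/(n_e·A·√(4πDt)) · exp(−(x−vt)²/(4Dt)), with n_e·A the pore (flow) area.
Plume center vt = 0.308 × 43.2 = 13.3056 m, so the well at 21.1 m is 7.7944 m downgradient of the peak.
√(4πDt) = 18.02 m, giving peak height M/(n_e·A·√(4πDt)) = 0.412/(0.44 × 117 × 18.02) = 0.0004441 kg/m³.
(x−vt)²/(4Dt) = (7.7944)²/(4 × 0.598 × 43.2) = 0.5879; exp(−0.5879) = 0.5555.
C = 0.0004441 × 0.5555 = 0.000247 kg/m³.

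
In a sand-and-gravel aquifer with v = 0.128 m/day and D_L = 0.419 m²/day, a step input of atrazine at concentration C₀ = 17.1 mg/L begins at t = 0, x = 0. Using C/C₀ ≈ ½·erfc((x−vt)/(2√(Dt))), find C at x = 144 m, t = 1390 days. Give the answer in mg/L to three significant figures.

For a continuous step input, C/C₀ ≈ ½·erfc((x−vt)/(2√(Dt))).
vt = 0.128 × 1390 = 177.92 m and 2√(Dt) = 2√(0.419 × 1390) = 48.27 m.
Argument (x−vt)/(2√(Dt)) = (144 − 177.92)/48.27 = -0.7027; ½·erfc(-0.7027) = 0.8398.
C = 17.1 × 0.8398 = 14.4 mg/L.

14.4 mg/L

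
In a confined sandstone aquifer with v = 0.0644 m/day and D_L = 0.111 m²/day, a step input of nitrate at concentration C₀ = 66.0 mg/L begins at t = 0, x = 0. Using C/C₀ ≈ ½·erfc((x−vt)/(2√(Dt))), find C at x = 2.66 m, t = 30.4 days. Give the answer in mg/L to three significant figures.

26.0 mg/L

For a continuous step input, C/C₀ ≈ ½·erfc((x−vt)/(2√(Dt))).
vt = 0.0644 × 30.4 = 1.95776 m and 2√(Dt) = 2√(0.111 × 30.4) = 3.674 m.
Argument (x−vt)/(2√(Dt)) = (2.66 − 1.95776)/3.674 = 0.1911; ½·erfc(0.1911) = 0.3935.
C = 66.0 × 0.3935 = 26.0 mg/L.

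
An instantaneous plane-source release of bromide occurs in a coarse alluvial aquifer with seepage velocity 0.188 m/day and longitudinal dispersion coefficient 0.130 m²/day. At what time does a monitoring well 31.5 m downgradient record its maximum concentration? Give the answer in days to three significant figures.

For the 1D instantaneous-source solution, setting ∂C/∂t = 0 at fixed x gives v²t² + 2Dt − x² = 0, so t = (√(D² + v²x²) − D)/v².
√(D² + v²x²) = √(0.130² + 0.188² × 31.5²) = 5.923; v² = 0.035344.
t = (5.923 − 0.130)/0.035344 = 164 days (vs. the pure-advection estimate x/v = 168 d).

164 days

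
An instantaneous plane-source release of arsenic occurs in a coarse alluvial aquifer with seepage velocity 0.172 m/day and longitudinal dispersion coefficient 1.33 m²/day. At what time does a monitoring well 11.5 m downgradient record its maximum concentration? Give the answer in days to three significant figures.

35.6 days

For the 1D instantaneous-source solution, setting ∂C/∂t = 0 at fixed x gives v²t² + 2Dt − x² = 0, so t = (√(D² + v²x²) − D)/v².
√(D² + v²x²) = √(1.33² + 0.172² × 11.5²) = 2.384; v² = 0.029584.
t = (2.384 − 1.33)/0.029584 = 35.6 days (vs. the pure-advection estimate x/v = 66.9 d).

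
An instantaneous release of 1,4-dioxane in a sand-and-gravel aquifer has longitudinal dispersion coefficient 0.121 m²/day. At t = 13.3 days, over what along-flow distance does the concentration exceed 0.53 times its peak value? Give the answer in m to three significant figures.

The plume is Gaussian with σ = √(2Dt) = √(2 × 0.121 × 13.3) = 1.794 m.
C/C_peak = exp(−Δx²/(2σ²)) = 0.53 ⇒ Δx = σ·√(−2 ln 0.53) = 1.794 × 1.127 = 2.022 m.
Width = 2Δx = 4.04 m.

4.04 m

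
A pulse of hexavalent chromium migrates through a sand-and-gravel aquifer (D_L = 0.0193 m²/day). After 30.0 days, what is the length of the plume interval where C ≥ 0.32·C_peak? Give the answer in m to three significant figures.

3.25 m

The plume is Gaussian with σ = √(2Dt) = √(2 × 0.0193 × 30.0) = 1.076 m.
C/C_peak = exp(−Δx²/(2σ²)) = 0.32 ⇒ Δx = σ·√(−2 ln 0.32) = 1.076 × 1.510 = 1.625 m.
Width = 2Δx = 3.25 m.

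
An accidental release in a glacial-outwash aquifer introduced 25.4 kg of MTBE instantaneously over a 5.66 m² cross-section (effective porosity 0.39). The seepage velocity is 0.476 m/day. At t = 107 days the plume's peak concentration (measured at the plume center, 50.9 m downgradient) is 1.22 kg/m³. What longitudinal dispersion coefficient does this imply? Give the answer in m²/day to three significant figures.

At the plume center C_max = M/(n_e·A·√(4πDt)), so D = M²/(4πt·(n_e·A·C_max)²).
n_e·A·C_max = 0.39 × 5.66 × 1.22 = 2.693 kg/m.
D = 25.4²/(4π × 107 × 2.693²) = 0.0662 m²/day.

0.0662 m²/day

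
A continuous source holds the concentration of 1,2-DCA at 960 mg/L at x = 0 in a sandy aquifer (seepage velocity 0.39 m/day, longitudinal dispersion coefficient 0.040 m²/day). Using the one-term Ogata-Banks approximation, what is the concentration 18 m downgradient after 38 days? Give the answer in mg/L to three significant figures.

32.7 mg/L

For a continuous step input, C/C₀ ≈ ½·erfc((x−vt)/(2√(Dt))).
vt = 0.39 × 38 = 14.82 m and 2√(Dt) = 2√(0.040 × 38) = 2.466 m.
Argument (x−vt)/(2√(Dt)) = (18 − 14.82)/2.466 = 1.290; ½·erfc(1.290) = 0.03405.
C = 960 × 0.03405 = 32.7 mg/L.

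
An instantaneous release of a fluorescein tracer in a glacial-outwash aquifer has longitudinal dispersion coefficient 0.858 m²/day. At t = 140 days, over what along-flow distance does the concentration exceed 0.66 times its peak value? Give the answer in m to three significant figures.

The plume is Gaussian with σ = √(2Dt) = √(2 × 0.858 × 140) = 15.50 m.
C/C_peak = exp(−Δx²/(2σ²)) = 0.66 ⇒ Δx = σ·√(−2 ln 0.66) = 15.50 × 0.9116 = 14.13 m.
Width = 2Δx = 28.3 m.

28.3 m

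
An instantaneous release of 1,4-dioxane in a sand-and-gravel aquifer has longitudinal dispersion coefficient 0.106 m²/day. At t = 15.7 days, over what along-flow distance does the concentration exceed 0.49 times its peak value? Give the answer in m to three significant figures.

The plume is Gaussian with σ = √(2Dt) = √(2 × 0.106 × 15.7) = 1.824 m.
C/C_peak = exp(−Δx²/(2σ²)) = 0.49 ⇒ Δx = σ·√(−2 ln 0.49) = 1.824 × 1.194 = 2.178 m.
Width = 2Δx = 4.36 m.

4.36 m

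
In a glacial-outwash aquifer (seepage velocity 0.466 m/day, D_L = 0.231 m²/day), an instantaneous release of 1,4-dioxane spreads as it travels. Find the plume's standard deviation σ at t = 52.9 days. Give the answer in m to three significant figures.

Dispersive spreading gives a Gaussian with σ² = 2Dt; advection only shifts the center.
σ = √(2 × 0.231 × 52.9) = 4.94 m.

4.94 m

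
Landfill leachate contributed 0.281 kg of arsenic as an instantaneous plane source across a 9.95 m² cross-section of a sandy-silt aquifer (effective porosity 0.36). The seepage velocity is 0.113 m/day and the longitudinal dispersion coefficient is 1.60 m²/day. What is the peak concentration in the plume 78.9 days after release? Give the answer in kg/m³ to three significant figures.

The peak of an instantaneous 1D plume sits at x = vt; there the Gaussian factor is 1 and C_max = M/(n_e·A·√(4πDt)), where n_e·A is the pore area the mass is dissolved in.
√(4πDt) = √(4π × 1.60 × 78.9) = 39.83 m, so C_max = 0.281/(0.36 × 9.95 × 39.83) = 0.00197 kg/m³.

0.00197 kg/m³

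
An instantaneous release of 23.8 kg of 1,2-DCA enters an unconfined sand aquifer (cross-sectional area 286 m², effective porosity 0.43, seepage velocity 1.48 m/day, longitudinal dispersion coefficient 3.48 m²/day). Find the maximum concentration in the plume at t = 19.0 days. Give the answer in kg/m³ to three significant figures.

0.00671 kg/m³

The peak of an instantaneous 1D plume sits at x = vt; there the Gaussian factor is 1 and C_max = M/(n_e·A·√(4πDt)), where n_e·A is the pore area the mass is dissolved in.
√(4πDt) = √(4π × 3.48 × 19.0) = 28.83 m, so C_max = 23.8/(0.43 × 286 × 28.83) = 0.00671 kg/m³.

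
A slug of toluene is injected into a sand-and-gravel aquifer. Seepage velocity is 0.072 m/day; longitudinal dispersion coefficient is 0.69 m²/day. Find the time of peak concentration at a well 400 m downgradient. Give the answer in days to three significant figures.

5420 days

For the 1D instantaneous-source solution, setting ∂C/∂t = 0 at fixed x gives v²t² + 2Dt − x² = 0, so t = (√(D² + v²x²) − D)/v².
√(D² + v²x²) = √(0.69² + 0.072² × 400²) = 28.81; v² = 0.005184.
t = (28.81 − 0.69)/0.005184 = 5420 days (vs. the pure-advection estimate x/v = 5560 d).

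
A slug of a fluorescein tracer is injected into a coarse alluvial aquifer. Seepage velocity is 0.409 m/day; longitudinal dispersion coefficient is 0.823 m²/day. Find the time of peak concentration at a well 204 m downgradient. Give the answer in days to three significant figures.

For the 1D instantaneous-source solution, setting ∂C/∂t = 0 at fixed x gives v²t² + 2Dt − x² = 0, so t = (√(D² + v²x²) − D)/v².
√(D² + v²x²) = √(0.823² + 0.409² × 204²) = 83.44; v² = 0.167281.
t = (83.44 − 0.823)/0.167281 = 494 days (vs. the pure-advection estimate x/v = 499 d).

494 days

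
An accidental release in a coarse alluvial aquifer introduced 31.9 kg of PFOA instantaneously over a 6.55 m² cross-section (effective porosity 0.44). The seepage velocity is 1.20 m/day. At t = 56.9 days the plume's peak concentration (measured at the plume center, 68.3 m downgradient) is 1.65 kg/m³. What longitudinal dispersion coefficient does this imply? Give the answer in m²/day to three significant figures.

0.0629 m²/day

At the plume center C_max = M/(n_e·A·√(4πDt)), so D = M²/(4πt·(n_e·A·C_max)²).
n_e·A·C_max = 0.44 × 6.55 × 1.65 = 4.755 kg/m.
D = 31.9²/(4π × 56.9 × 4.755²) = 0.0629 m²/day.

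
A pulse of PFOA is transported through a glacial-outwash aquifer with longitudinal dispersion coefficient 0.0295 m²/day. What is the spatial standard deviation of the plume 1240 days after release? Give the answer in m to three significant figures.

Dispersive spreading gives a Gaussian with σ² = 2Dt; advection only shifts the center.
σ = √(2 × 0.0295 × 1240) = 8.55 m.

8.55 m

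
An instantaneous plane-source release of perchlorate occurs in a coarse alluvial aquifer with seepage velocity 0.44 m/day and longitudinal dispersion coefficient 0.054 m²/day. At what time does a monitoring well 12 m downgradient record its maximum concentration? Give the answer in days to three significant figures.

For the 1D instantaneous-source solution, setting ∂C/∂t = 0 at fixed x gives v²t² + 2Dt − x² = 0, so t = (√(D² + v²x²) − D)/v².
√(D² + v²x²) = √(0.054² + 0.44² × 12²) = 5.280; v² = 0.1936.
t = (5.280 − 0.054)/0.1936 = 27.0 days (vs. the pure-advection estimate x/v = 27.3 d).

27.0 days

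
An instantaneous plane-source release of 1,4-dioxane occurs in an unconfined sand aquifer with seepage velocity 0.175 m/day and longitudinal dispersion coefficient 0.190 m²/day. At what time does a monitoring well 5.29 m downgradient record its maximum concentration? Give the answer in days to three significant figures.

For the 1D instantaneous-source solution, setting ∂C/∂t = 0 at fixed x gives v²t² + 2Dt − x² = 0, so t = (√(D² + v²x²) − D)/v².
√(D² + v²x²) = √(0.190² + 0.175² × 5.29²) = 0.9450; v² = 0.030625.
t = (0.9450 − 0.190)/0.030625 = 24.7 days (vs. the pure-advection estimate x/v = 30.2 d).

24.7 days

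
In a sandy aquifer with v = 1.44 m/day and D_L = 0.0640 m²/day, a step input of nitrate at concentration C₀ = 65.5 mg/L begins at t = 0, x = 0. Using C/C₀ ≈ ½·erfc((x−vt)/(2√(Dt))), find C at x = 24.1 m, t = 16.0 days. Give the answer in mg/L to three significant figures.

For a continuous step input, C/C₀ ≈ ½·erfc((x−vt)/(2√(Dt))).
vt = 1.44 × 16.0 = 23.04 m and 2√(Dt) = 2√(0.0640 × 16.0) = 2.024 m.
Argument (x−vt)/(2√(Dt)) = (24.1 − 23.04)/2.024 = 0.5237; ½·erfc(0.5237) = 0.2295.
C = 65.5 × 0.2295 = 15.0 mg/L.

15.0 mg/L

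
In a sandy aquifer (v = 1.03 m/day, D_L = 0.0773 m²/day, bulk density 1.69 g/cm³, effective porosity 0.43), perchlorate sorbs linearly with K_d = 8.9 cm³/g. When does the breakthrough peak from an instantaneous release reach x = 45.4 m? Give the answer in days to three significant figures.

Retardation factor R = 1 + ρ_b·K_d/n = 1 + 1.69 × 8.9/0.43 = 35.98.
Sorption retards both mechanisms: v_R = v/R = 0.02863 m/day, D_R = D/R = 0.002148 m²/day.
Peak time from v_R²t² + 2D_R t − x² = 0: t = (√(D_R² + v_R²x²) − D_R)/v_R².
√(D_R² + v_R²x²) = √(0.002148² + 0.02863² × 45.4²) = 1.300; v_R² = 0.0008197.
t = (1.300 − 0.002148)/0.0008197 = 1580 days.

1580 days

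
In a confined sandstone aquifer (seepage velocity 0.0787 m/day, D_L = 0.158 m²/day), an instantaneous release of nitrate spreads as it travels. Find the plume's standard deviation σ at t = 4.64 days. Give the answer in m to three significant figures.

1.21 m

Dispersive spreading gives a Gaussian with σ² = 2Dt; advection only shifts the center.
σ = √(2 × 0.158 × 4.64) = 1.21 m.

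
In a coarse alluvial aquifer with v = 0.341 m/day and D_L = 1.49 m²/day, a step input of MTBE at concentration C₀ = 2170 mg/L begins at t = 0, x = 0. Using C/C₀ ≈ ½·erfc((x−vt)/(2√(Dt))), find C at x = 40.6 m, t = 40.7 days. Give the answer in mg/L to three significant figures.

16.5 mg/L

For a continuous step input, C/C₀ ≈ ½·erfc((x−vt)/(2√(Dt))).
vt = 0.341 × 40.7 = 13.8787 m and 2√(Dt) = 2√(1.49 × 40.7) = 15.57 m.
Argument (x−vt)/(2√(Dt)) = (40.6 − 13.8787)/15.57 = 1.716; ½·erfc(1.716) = 0.007617.
C = 2170 × 0.007617 = 16.5 mg/L.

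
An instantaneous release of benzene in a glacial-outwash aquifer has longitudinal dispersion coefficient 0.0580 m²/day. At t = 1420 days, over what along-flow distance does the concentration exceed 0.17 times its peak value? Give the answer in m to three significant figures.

48.3 m

The plume is Gaussian with σ = √(2Dt) = √(2 × 0.0580 × 1420) = 12.83 m.
C/C_peak = exp(−Δx²/(2σ²)) = 0.17 ⇒ Δx = σ·√(−2 ln 0.17) = 12.83 × 1.883 = 24.16 m.
Width = 2Δx = 48.3 m.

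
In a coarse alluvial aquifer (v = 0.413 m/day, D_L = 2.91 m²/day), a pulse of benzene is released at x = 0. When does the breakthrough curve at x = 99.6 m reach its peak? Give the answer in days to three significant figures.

For the 1D instantaneous-source solution, setting ∂C/∂t = 0 at fixed x gives v²t² + 2Dt − x² = 0, so t = (√(D² + v²x²) − D)/v².
√(D² + v²x²) = √(2.91² + 0.413² × 99.6²) = 41.24; v² = 0.170569.
t = (41.24 − 2.91)/0.170569 = 225 days (vs. the pure-advection estimate x/v = 241 d).

225 days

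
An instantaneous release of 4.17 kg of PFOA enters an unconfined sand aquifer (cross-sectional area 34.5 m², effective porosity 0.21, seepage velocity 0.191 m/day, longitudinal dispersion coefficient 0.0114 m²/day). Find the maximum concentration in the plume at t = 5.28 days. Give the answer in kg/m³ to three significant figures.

0.662 kg/m³

The peak of an instantaneous 1D plume sits at x = vt; there the Gaussian factor is 1 and C_max = M/(n_e·A·√(4πDt)), where n_e·A is the pore area the mass is dissolved in.
√(4πDt) = √(4π × 0.0114 × 5.28) = 0.8697 m, so C_max = 4.17/(0.21 × 34.5 × 0.8697) = 0.662 kg/m³.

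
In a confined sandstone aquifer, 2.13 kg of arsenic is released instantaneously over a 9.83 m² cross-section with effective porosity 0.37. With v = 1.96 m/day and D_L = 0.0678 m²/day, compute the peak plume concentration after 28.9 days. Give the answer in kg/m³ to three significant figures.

0.118 kg/m³

The peak of an instantaneous 1D plume sits at x = vt; there the Gaussian factor is 1 and C_max = M/(n_e·A·√(4πDt)), where n_e·A is the pore area the mass is dissolved in.
√(4πDt) = √(4π × 0.0678 × 28.9) = 4.962 m, so C_max = 2.13/(0.37 × 9.83 × 4.962) = 0.118 kg/m³.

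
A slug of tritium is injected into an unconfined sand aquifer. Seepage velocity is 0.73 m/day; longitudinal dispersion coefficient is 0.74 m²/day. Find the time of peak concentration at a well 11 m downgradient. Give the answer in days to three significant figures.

For the 1D instantaneous-source solution, setting ∂C/∂t = 0 at fixed x gives v²t² + 2Dt − x² = 0, so t = (√(D² + v²x²) − D)/v².
√(D² + v²x²) = √(0.74² + 0.73² × 11²) = 8.064; v² = 0.5329.
t = (8.064 − 0.74)/0.5329 = 13.7 days (vs. the pure-advection estimate x/v = 15.1 d).

13.7 days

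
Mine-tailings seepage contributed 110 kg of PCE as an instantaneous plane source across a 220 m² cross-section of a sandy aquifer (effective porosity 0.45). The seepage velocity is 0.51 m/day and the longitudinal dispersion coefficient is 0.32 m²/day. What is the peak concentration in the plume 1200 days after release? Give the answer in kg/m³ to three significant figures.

The peak of an instantaneous 1D plume sits at x = vt; there the Gaussian factor is 1 and C_max = M/(n_e·A·√(4πDt)), where n_e·A is the pore area the mass is dissolved in.
√(4πDt) = √(4π × 0.32 × 1200) = 69.47 m, so C_max = 110/(0.45 × 220 × 69.47) = 0.0160 kg/m³.

0.0160 kg/m³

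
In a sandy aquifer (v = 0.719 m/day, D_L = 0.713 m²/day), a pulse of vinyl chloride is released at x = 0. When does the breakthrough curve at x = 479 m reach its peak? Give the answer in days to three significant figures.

665 days

For the 1D instantaneous-source solution, setting ∂C/∂t = 0 at fixed x gives v²t² + 2Dt − x² = 0, so t = (√(D² + v²x²) − D)/v².
√(D² + v²x²) = √(0.713² + 0.719² × 479²) = 344.4; v² = 0.516961.
t = (344.4 − 0.713)/0.516961 = 665 days (vs. the pure-advection estimate x/v = 666 d).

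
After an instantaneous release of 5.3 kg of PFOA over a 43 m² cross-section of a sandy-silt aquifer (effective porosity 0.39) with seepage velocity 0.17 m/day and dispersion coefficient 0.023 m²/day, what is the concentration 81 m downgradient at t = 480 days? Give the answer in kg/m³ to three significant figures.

For an instantaneous plane source, C(x,t) = M/(n_e·A·√(4πDt)) · exp(−(x−vt)²/(4Dt)), with n_e·A the pore (flow) area.
Plume center vt = 0.17 × 480 = 81.6 m, so the well at 81 m is 0.6 m upgradient of the peak.
√(4πDt) = 11.78 m, giving peak height M/(n_e·A·√(4πDt)) = 5.3/(0.39 × 43 × 11.78) = 0.02683 kg/m³.
(x−vt)²/(4Dt) = (-0.6)²/(4 × 0.023 × 480) = 0.008152; exp(−0.008152) = 0.9919.
C = 0.02683 × 0.9919 = 0.0266 kg/m³.

0.0266 kg/m³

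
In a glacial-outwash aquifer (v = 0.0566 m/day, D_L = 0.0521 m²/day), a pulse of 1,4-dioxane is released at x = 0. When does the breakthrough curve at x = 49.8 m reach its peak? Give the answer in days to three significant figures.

For the 1D instantaneous-source solution, setting ∂C/∂t = 0 at fixed x gives v²t² + 2Dt − x² = 0, so t = (√(D² + v²x²) − D)/v².
√(D² + v²x²) = √(0.0521² + 0.0566² × 49.8²) = 2.819; v² = 0.00320356.
t = (2.819 − 0.0521)/0.00320356 = 864 days (vs. the pure-advection estimate x/v = 880 d).

864 days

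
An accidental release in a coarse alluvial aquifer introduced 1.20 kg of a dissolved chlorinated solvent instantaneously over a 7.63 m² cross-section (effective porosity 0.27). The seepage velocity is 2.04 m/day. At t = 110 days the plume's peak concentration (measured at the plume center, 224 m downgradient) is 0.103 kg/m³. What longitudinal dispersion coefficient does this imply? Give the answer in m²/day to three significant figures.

0.0231 m²/day

At the plume center C_max = M/(n_e·A·√(4πDt)), so D = M²/(4πt·(n_e·A·C_max)²).
n_e·A·C_max = 0.27 × 7.63 × 0.103 = 0.2122 kg/m.
D = 1.20²/(4π × 110 × 0.2122²) = 0.0231 m²/day.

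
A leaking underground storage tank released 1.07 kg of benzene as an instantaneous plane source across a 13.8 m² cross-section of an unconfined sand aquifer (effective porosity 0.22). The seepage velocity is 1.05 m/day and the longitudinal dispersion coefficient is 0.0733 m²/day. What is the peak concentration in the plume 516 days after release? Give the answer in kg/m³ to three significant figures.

The peak of an instantaneous 1D plume sits at x = vt; there the Gaussian factor is 1 and C_max = M/(n_e·A·√(4πDt)), where n_e·A is the pore area the mass is dissolved in.
√(4πDt) = √(4π × 0.0733 × 516) = 21.80 m, so C_max = 1.07/(0.22 × 13.8 × 21.80) = 0.0162 kg/m³.

0.0162 kg/m³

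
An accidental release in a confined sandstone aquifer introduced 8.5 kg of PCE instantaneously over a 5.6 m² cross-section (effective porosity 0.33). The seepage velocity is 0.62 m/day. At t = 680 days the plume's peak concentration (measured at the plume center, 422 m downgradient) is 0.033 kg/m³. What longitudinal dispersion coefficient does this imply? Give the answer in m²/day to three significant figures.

2.27 m²/day

At the plume center C_max = M/(n_e·A·√(4πDt)), so D = M²/(4πt·(n_e·A·C_max)²).
n_e·A·C_max = 0.33 × 5.6 × 0.033 = 0.06098 kg/m.
D = 8.5²/(4π × 680 × 0.06098²) = 2.27 m²/day.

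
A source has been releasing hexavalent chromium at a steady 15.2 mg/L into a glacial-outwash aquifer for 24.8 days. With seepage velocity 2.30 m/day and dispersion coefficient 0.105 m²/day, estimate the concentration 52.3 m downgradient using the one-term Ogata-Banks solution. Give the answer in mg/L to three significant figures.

For a continuous step input, C/C₀ ≈ ½·erfc((x−vt)/(2√(Dt))).
vt = 2.30 × 24.8 = 57.04 m and 2√(Dt) = 2√(0.105 × 24.8) = 3.227 m.
Argument (x−vt)/(2√(Dt)) = (52.3 − 57.04)/3.227 = -1.469; ½·erfc(-1.469) = 0.9811.
C = 15.2 × 0.9811 = 14.9 mg/L.

14.9 mg/L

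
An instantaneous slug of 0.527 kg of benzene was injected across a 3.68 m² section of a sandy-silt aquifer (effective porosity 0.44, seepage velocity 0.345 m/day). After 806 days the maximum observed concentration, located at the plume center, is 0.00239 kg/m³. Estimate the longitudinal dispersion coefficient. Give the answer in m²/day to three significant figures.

At the plume center C_max = M/(n_e·A·√(4πDt)), so D = M²/(4πt·(n_e·A·C_max)²).
n_e·A·C_max = 0.44 × 3.68 × 0.00239 = 0.003870 kg/m.
D = 0.527²/(4π × 806 × 0.003870²) = 1.83 m²/day.

1.83 m²/day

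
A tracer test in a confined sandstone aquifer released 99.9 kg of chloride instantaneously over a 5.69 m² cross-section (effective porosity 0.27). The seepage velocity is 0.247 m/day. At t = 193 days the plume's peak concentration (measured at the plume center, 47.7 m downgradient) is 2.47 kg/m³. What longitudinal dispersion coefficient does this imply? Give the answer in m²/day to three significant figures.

0.286 m²/day

At the plume center C_max = M/(n_e·A·√(4πDt)), so D = M²/(4πt·(n_e·A·C_max)²).
n_e·A·C_max = 0.27 × 5.69 × 2.47 = 3.795 kg/m.
D = 99.9²/(4π × 193 × 3.795²) = 0.286 m²/day.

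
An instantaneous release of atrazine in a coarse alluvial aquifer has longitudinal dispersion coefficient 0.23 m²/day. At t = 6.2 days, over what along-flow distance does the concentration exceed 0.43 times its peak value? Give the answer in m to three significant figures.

4.39 m

The plume is Gaussian with σ = √(2Dt) = √(2 × 0.23 × 6.2) = 1.689 m.
C/C_peak = exp(−Δx²/(2σ²)) = 0.43 ⇒ Δx = σ·√(−2 ln 0.43) = 1.689 × 1.299 = 2.194 m.
Width = 2Δx = 4.39 m.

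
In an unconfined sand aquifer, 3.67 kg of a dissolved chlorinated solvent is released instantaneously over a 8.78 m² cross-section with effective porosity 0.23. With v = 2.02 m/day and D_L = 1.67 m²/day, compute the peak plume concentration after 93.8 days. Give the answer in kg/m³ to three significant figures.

0.0410 kg/m³

The peak of an instantaneous 1D plume sits at x = vt; there the Gaussian factor is 1 and C_max = M/(n_e·A·√(4πDt)), where n_e·A is the pore area the mass is dissolved in.
√(4πDt) = √(4π × 1.67 × 93.8) = 44.37 m, so C_max = 3.67/(0.23 × 8.78 × 44.37) = 0.0410 kg/m³.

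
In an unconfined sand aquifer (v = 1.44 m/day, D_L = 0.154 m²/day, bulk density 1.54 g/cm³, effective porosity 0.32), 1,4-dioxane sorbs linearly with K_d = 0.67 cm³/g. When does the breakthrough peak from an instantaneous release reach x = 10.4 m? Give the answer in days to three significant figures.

Retardation factor R = 1 + ρ_b·K_d/n = 1 + 1.54 × 0.67/0.32 = 4.224.
Sorption retards both mechanisms: v_R = v/R = 0.3409 m/day, D_R = D/R = 0.03646 m²/day.
Peak time from v_R²t² + 2D_R t − x² = 0: t = (√(D_R² + v_R²x²) − D_R)/v_R².
√(D_R² + v_R²x²) = √(0.03646² + 0.3409² × 10.4²) = 3.546; v_R² = 0.1162.
t = (3.546 − 0.03646)/0.1162 = 30.2 days.

30.2 days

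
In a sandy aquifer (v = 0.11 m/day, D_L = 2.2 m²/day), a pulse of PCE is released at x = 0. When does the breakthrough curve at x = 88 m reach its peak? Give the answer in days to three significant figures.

639 days

For the 1D instantaneous-source solution, setting ∂C/∂t = 0 at fixed x gives v²t² + 2Dt − x² = 0, so t = (√(D² + v²x²) − D)/v².
√(D² + v²x²) = √(2.2² + 0.11² × 88²) = 9.927; v² = 0.0121.
t = (9.927 − 2.2)/0.0121 = 639 days (vs. the pure-advection estimate x/v = 800 d).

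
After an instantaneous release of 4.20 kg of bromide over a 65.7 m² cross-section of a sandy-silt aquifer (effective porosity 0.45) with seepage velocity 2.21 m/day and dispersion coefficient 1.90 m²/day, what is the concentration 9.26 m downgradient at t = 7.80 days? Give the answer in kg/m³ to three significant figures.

0.00356 kg/m³

For an instantaneous plane source, C(x,t) = M/(n_e·A·√(4πDt)) · exp(−(x−vt)²/(4Dt)), with n_e·A the pore (flow) area.
Plume center vt = 2.21 × 7.80 = 17.238 m, so the well at 9.26 m is 7.978 m upgradient of the peak.
√(4πDt) = 13.65 m, giving peak height M/(n_e·A·√(4πDt)) = 4.20/(0.45 × 65.7 × 13.65) = 0.01041 kg/m³.
(x−vt)²/(4Dt) = (-7.978)²/(4 × 1.90 × 7.80) = 1.074; exp(−1.074) = 0.3416.
C = 0.01041 × 0.3416 = 0.00356 kg/m³.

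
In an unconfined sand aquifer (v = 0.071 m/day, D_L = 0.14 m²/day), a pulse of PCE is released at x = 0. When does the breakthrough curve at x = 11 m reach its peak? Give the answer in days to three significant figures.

For the 1D instantaneous-source solution, setting ∂C/∂t = 0 at fixed x gives v²t² + 2Dt − x² = 0, so t = (√(D² + v²x²) − D)/v².
√(D² + v²x²) = √(0.14² + 0.071² × 11²) = 0.7934; v² = 0.005041.
t = (0.7934 − 0.14)/0.005041 = 130 days (vs. the pure-advection estimate x/v = 155 d).

130 days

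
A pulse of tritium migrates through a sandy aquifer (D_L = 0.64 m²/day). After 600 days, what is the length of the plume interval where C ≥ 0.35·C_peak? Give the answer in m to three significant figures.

80.3 m

The plume is Gaussian with σ = √(2Dt) = √(2 × 0.64 × 600) = 27.71 m.
C/C_peak = exp(−Δx²/(2σ²)) = 0.35 ⇒ Δx = σ·√(−2 ln 0.35) = 27.71 × 1.449 = 40.15 m.
Width = 2Δx = 80.3 m.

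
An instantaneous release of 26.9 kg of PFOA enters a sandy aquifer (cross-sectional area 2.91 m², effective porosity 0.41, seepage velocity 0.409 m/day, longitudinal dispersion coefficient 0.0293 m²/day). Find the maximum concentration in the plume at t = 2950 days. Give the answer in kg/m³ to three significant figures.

0.684 kg/m³

The peak of an instantaneous 1D plume sits at x = vt; there the Gaussian factor is 1 and C_max = M/(n_e·A·√(4πDt)), where n_e·A is the pore area the mass is dissolved in.
√(4πDt) = √(4π × 0.0293 × 2950) = 32.96 m, so C_max = 26.9/(0.41 × 2.91 × 32.96) = 0.684 kg/m³.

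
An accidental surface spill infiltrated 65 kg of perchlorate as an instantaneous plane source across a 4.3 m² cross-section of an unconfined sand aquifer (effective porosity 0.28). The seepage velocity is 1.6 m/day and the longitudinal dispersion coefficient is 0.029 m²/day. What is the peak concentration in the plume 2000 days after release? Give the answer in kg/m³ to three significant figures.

The peak of an instantaneous 1D plume sits at x = vt; there the Gaussian factor is 1 and C_max = M/(n_e·A·√(4πDt)), where n_e·A is the pore area the mass is dissolved in.
√(4πDt) = √(4π × 0.029 × 2000) = 27.00 m, so C_max = 65/(0.28 × 4.3 × 27.00) = 2.00 kg/m³.

2.00 kg/m³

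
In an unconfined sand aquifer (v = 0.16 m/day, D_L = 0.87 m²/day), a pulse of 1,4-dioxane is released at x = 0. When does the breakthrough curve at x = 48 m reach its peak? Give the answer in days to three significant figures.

For the 1D instantaneous-source solution, setting ∂C/∂t = 0 at fixed x gives v²t² + 2Dt − x² = 0, so t = (√(D² + v²x²) − D)/v².
√(D² + v²x²) = √(0.87² + 0.16² × 48²) = 7.729; v² = 0.0256.
t = (7.729 − 0.87)/0.0256 = 268 days (vs. the pure-advection estimate x/v = 300 d).

268 days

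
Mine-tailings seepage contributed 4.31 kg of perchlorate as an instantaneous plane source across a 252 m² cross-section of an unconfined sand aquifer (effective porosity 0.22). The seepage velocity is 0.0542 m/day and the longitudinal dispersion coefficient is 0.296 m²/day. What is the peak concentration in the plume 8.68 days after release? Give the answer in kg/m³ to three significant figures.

0.0137 kg/m³

The peak of an instantaneous 1D plume sits at x = vt; there the Gaussian factor is 1 and C_max = M/(n_e·A·√(4πDt)), where n_e·A is the pore area the mass is dissolved in.
√(4πDt) = √(4π × 0.296 × 8.68) = 5.682 m, so C_max = 4.31/(0.22 × 252 × 5.682) = 0.0137 kg/m³.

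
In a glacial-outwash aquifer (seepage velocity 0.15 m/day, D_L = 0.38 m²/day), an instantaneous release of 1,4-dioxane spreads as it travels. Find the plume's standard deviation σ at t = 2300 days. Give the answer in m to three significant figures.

Dispersive spreading gives a Gaussian with σ² = 2Dt; advection only shifts the center.
σ = √(2 × 0.38 × 2300) = 41.8 m.

41.8 m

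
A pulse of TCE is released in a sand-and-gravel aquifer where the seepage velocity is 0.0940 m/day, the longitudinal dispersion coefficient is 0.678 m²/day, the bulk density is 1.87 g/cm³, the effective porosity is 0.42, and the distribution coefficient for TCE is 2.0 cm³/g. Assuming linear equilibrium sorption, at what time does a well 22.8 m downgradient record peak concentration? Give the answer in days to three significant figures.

Retardation factor R = 1 + ρ_b·K_d/n = 1 + 1.87 × 2.0/0.42 = 9.905.
Sorption retards both mechanisms: v_R = v/R = 0.009490 m/day, D_R = D/R = 0.06845 m²/day.
Peak time from v_R²t² + 2D_R t − x² = 0: t = (√(D_R² + v_R²x²) − D_R)/v_R².
√(D_R² + v_R²x²) = √(0.06845² + 0.009490² × 22.8²) = 0.2269; v_R² = 9.006e-05.
t = (0.2269 − 0.06845)/9.006e-05 = 1760 days.

1760 days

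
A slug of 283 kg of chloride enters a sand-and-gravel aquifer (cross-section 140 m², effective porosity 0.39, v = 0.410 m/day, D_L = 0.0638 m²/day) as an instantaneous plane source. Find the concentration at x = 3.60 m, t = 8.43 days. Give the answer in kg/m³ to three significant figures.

1.97 kg/m³

For an instantaneous plane source, C(x,t) = M/(n_e·A·√(4πDt)) · exp(−(x−vt)²/(4Dt)), with n_e·A the pore (flow) area.
Plume center vt = 0.410 × 8.43 = 3.4563 m, so the well at 3.60 m is 0.1437 m downgradient of the peak.
√(4πDt) = 2.600 m, giving peak height M/(n_e·A·√(4πDt)) = 283/(0.39 × 140 × 2.600) = 1.994 kg/m³.
(x−vt)²/(4Dt) = (0.1437)²/(4 × 0.0638 × 8.43) = 0.009599; exp(−0.009599) = 0.9904.
C = 1.994 × 0.9904 = 1.97 kg/m³.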